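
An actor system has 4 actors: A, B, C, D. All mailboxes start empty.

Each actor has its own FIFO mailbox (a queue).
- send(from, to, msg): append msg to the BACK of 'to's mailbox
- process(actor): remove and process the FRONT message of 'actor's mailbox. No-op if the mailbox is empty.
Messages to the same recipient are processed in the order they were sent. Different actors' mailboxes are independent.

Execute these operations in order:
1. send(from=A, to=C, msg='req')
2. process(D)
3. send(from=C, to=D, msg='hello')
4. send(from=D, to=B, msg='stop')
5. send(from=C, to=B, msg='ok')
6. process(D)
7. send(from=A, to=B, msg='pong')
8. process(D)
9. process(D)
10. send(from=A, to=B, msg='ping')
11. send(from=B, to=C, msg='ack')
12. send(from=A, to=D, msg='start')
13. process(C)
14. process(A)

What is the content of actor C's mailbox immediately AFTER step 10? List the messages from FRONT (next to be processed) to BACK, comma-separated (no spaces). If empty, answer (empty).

After 1 (send(from=A, to=C, msg='req')): A:[] B:[] C:[req] D:[]
After 2 (process(D)): A:[] B:[] C:[req] D:[]
After 3 (send(from=C, to=D, msg='hello')): A:[] B:[] C:[req] D:[hello]
After 4 (send(from=D, to=B, msg='stop')): A:[] B:[stop] C:[req] D:[hello]
After 5 (send(from=C, to=B, msg='ok')): A:[] B:[stop,ok] C:[req] D:[hello]
After 6 (process(D)): A:[] B:[stop,ok] C:[req] D:[]
After 7 (send(from=A, to=B, msg='pong')): A:[] B:[stop,ok,pong] C:[req] D:[]
After 8 (process(D)): A:[] B:[stop,ok,pong] C:[req] D:[]
After 9 (process(D)): A:[] B:[stop,ok,pong] C:[req] D:[]
After 10 (send(from=A, to=B, msg='ping')): A:[] B:[stop,ok,pong,ping] C:[req] D:[]

req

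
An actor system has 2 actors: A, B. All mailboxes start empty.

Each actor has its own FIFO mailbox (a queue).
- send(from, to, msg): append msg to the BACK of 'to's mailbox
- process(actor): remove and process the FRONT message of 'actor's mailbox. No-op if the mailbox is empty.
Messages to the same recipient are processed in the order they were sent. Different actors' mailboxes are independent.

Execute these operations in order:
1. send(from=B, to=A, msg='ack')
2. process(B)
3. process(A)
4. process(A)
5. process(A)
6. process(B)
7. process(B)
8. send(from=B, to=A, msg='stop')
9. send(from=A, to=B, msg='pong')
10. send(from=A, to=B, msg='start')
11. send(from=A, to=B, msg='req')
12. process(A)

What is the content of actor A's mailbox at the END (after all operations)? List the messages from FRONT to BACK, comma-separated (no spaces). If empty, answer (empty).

After 1 (send(from=B, to=A, msg='ack')): A:[ack] B:[]
After 2 (process(B)): A:[ack] B:[]
After 3 (process(A)): A:[] B:[]
After 4 (process(A)): A:[] B:[]
After 5 (process(A)): A:[] B:[]
After 6 (process(B)): A:[] B:[]
After 7 (process(B)): A:[] B:[]
After 8 (send(from=B, to=A, msg='stop')): A:[stop] B:[]
After 9 (send(from=A, to=B, msg='pong')): A:[stop] B:[pong]
After 10 (send(from=A, to=B, msg='start')): A:[stop] B:[pong,start]
After 11 (send(from=A, to=B, msg='req')): A:[stop] B:[pong,start,req]
After 12 (process(A)): A:[] B:[pong,start,req]

Answer: (empty)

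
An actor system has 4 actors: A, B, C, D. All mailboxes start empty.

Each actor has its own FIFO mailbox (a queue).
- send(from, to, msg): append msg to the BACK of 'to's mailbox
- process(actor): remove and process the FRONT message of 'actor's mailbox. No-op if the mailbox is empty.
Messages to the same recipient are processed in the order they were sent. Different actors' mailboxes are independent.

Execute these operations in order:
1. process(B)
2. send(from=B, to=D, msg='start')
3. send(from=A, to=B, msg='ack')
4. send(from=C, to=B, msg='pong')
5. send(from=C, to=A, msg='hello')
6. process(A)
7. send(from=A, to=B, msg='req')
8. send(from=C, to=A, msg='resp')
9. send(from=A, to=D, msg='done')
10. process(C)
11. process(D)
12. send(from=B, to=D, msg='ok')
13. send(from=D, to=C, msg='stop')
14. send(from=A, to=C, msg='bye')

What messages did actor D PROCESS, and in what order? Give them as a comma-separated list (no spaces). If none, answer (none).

Answer: start

Derivation:
After 1 (process(B)): A:[] B:[] C:[] D:[]
After 2 (send(from=B, to=D, msg='start')): A:[] B:[] C:[] D:[start]
After 3 (send(from=A, to=B, msg='ack')): A:[] B:[ack] C:[] D:[start]
After 4 (send(from=C, to=B, msg='pong')): A:[] B:[ack,pong] C:[] D:[start]
After 5 (send(from=C, to=A, msg='hello')): A:[hello] B:[ack,pong] C:[] D:[start]
After 6 (process(A)): A:[] B:[ack,pong] C:[] D:[start]
After 7 (send(from=A, to=B, msg='req')): A:[] B:[ack,pong,req] C:[] D:[start]
After 8 (send(from=C, to=A, msg='resp')): A:[resp] B:[ack,pong,req] C:[] D:[start]
After 9 (send(from=A, to=D, msg='done')): A:[resp] B:[ack,pong,req] C:[] D:[start,done]
After 10 (process(C)): A:[resp] B:[ack,pong,req] C:[] D:[start,done]
After 11 (process(D)): A:[resp] B:[ack,pong,req] C:[] D:[done]
After 12 (send(from=B, to=D, msg='ok')): A:[resp] B:[ack,pong,req] C:[] D:[done,ok]
After 13 (send(from=D, to=C, msg='stop')): A:[resp] B:[ack,pong,req] C:[stop] D:[done,ok]
After 14 (send(from=A, to=C, msg='bye')): A:[resp] B:[ack,pong,req] C:[stop,bye] D:[done,ok]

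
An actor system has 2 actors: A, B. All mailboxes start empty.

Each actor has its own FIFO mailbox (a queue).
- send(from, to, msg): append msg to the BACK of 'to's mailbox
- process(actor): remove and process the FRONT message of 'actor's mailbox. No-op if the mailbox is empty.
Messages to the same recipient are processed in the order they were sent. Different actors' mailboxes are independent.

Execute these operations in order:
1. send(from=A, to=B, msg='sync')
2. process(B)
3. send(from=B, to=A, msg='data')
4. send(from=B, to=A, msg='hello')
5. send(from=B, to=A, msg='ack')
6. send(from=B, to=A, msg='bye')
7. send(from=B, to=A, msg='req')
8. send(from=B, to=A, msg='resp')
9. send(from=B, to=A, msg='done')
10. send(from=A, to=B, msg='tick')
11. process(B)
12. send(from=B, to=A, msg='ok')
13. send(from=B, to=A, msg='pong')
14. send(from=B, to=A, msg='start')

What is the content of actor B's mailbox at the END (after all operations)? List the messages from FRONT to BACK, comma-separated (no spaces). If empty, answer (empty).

Answer: (empty)

Derivation:
After 1 (send(from=A, to=B, msg='sync')): A:[] B:[sync]
After 2 (process(B)): A:[] B:[]
After 3 (send(from=B, to=A, msg='data')): A:[data] B:[]
After 4 (send(from=B, to=A, msg='hello')): A:[data,hello] B:[]
After 5 (send(from=B, to=A, msg='ack')): A:[data,hello,ack] B:[]
After 6 (send(from=B, to=A, msg='bye')): A:[data,hello,ack,bye] B:[]
After 7 (send(from=B, to=A, msg='req')): A:[data,hello,ack,bye,req] B:[]
After 8 (send(from=B, to=A, msg='resp')): A:[data,hello,ack,bye,req,resp] B:[]
After 9 (send(from=B, to=A, msg='done')): A:[data,hello,ack,bye,req,resp,done] B:[]
After 10 (send(from=A, to=B, msg='tick')): A:[data,hello,ack,bye,req,resp,done] B:[tick]
After 11 (process(B)): A:[data,hello,ack,bye,req,resp,done] B:[]
After 12 (send(from=B, to=A, msg='ok')): A:[data,hello,ack,bye,req,resp,done,ok] B:[]
After 13 (send(from=B, to=A, msg='pong')): A:[data,hello,ack,bye,req,resp,done,ok,pong] B:[]
After 14 (send(from=B, to=A, msg='start')): A:[data,hello,ack,bye,req,resp,done,ok,pong,start] B:[]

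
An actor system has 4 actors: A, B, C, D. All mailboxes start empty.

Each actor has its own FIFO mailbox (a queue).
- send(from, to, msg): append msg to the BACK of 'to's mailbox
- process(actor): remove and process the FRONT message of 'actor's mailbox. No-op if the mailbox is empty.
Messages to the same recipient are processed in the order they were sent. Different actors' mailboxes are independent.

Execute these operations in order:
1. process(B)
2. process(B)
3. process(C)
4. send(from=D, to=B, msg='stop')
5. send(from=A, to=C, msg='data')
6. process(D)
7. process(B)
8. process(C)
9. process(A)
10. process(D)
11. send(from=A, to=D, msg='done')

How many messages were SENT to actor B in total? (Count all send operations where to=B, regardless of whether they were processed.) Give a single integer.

After 1 (process(B)): A:[] B:[] C:[] D:[]
After 2 (process(B)): A:[] B:[] C:[] D:[]
After 3 (process(C)): A:[] B:[] C:[] D:[]
After 4 (send(from=D, to=B, msg='stop')): A:[] B:[stop] C:[] D:[]
After 5 (send(from=A, to=C, msg='data')): A:[] B:[stop] C:[data] D:[]
After 6 (process(D)): A:[] B:[stop] C:[data] D:[]
After 7 (process(B)): A:[] B:[] C:[data] D:[]
After 8 (process(C)): A:[] B:[] C:[] D:[]
After 9 (process(A)): A:[] B:[] C:[] D:[]
After 10 (process(D)): A:[] B:[] C:[] D:[]
After 11 (send(from=A, to=D, msg='done')): A:[] B:[] C:[] D:[done]

Answer: 1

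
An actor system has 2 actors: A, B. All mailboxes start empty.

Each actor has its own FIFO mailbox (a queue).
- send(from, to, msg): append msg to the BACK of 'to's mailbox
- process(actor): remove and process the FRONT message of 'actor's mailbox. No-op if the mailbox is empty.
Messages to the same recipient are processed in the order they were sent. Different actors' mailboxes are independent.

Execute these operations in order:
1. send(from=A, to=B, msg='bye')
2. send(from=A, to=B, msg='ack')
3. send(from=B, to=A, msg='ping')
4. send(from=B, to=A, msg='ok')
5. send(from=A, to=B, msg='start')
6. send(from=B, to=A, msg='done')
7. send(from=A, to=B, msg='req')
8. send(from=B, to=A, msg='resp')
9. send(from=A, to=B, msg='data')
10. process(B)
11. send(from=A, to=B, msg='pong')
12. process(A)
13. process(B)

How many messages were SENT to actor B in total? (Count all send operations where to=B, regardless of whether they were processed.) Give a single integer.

Answer: 6

Derivation:
After 1 (send(from=A, to=B, msg='bye')): A:[] B:[bye]
After 2 (send(from=A, to=B, msg='ack')): A:[] B:[bye,ack]
After 3 (send(from=B, to=A, msg='ping')): A:[ping] B:[bye,ack]
After 4 (send(from=B, to=A, msg='ok')): A:[ping,ok] B:[bye,ack]
After 5 (send(from=A, to=B, msg='start')): A:[ping,ok] B:[bye,ack,start]
After 6 (send(from=B, to=A, msg='done')): A:[ping,ok,done] B:[bye,ack,start]
After 7 (send(from=A, to=B, msg='req')): A:[ping,ok,done] B:[bye,ack,start,req]
After 8 (send(from=B, to=A, msg='resp')): A:[ping,ok,done,resp] B:[bye,ack,start,req]
After 9 (send(from=A, to=B, msg='data')): A:[ping,ok,done,resp] B:[bye,ack,start,req,data]
After 10 (process(B)): A:[ping,ok,done,resp] B:[ack,start,req,data]
After 11 (send(from=A, to=B, msg='pong')): A:[ping,ok,done,resp] B:[ack,start,req,data,pong]
After 12 (process(A)): A:[ok,done,resp] B:[ack,start,req,data,pong]
After 13 (process(B)): A:[ok,done,resp] B:[start,req,data,pong]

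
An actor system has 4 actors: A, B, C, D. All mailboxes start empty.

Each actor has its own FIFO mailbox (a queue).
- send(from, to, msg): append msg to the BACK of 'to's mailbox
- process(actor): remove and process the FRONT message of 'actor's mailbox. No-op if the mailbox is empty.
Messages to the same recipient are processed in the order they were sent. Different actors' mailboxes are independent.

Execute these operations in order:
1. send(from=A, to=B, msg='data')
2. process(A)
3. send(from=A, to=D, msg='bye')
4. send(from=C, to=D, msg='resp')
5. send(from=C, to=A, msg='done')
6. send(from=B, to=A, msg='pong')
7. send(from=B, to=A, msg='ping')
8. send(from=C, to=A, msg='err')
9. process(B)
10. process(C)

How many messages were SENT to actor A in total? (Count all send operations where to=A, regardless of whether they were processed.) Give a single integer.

Answer: 4

Derivation:
After 1 (send(from=A, to=B, msg='data')): A:[] B:[data] C:[] D:[]
After 2 (process(A)): A:[] B:[data] C:[] D:[]
After 3 (send(from=A, to=D, msg='bye')): A:[] B:[data] C:[] D:[bye]
After 4 (send(from=C, to=D, msg='resp')): A:[] B:[data] C:[] D:[bye,resp]
After 5 (send(from=C, to=A, msg='done')): A:[done] B:[data] C:[] D:[bye,resp]
After 6 (send(from=B, to=A, msg='pong')): A:[done,pong] B:[data] C:[] D:[bye,resp]
After 7 (send(from=B, to=A, msg='ping')): A:[done,pong,ping] B:[data] C:[] D:[bye,resp]
After 8 (send(from=C, to=A, msg='err')): A:[done,pong,ping,err] B:[data] C:[] D:[bye,resp]
After 9 (process(B)): A:[done,pong,ping,err] B:[] C:[] D:[bye,resp]
After 10 (process(C)): A:[done,pong,ping,err] B:[] C:[] D:[bye,resp]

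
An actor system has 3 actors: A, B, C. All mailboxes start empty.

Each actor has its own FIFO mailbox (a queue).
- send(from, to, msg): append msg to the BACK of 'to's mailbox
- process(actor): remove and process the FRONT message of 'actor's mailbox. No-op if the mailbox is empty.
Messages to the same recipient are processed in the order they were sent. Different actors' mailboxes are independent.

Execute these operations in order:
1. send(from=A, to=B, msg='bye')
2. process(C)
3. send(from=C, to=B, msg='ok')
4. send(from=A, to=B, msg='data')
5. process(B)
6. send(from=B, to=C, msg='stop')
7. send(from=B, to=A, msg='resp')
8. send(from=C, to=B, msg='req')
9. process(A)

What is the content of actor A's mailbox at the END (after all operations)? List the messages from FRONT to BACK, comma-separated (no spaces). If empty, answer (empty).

Answer: (empty)

Derivation:
After 1 (send(from=A, to=B, msg='bye')): A:[] B:[bye] C:[]
After 2 (process(C)): A:[] B:[bye] C:[]
After 3 (send(from=C, to=B, msg='ok')): A:[] B:[bye,ok] C:[]
After 4 (send(from=A, to=B, msg='data')): A:[] B:[bye,ok,data] C:[]
After 5 (process(B)): A:[] B:[ok,data] C:[]
After 6 (send(from=B, to=C, msg='stop')): A:[] B:[ok,data] C:[stop]
After 7 (send(from=B, to=A, msg='resp')): A:[resp] B:[ok,data] C:[stop]
After 8 (send(from=C, to=B, msg='req')): A:[resp] B:[ok,data,req] C:[stop]
After 9 (process(A)): A:[] B:[ok,data,req] C:[stop]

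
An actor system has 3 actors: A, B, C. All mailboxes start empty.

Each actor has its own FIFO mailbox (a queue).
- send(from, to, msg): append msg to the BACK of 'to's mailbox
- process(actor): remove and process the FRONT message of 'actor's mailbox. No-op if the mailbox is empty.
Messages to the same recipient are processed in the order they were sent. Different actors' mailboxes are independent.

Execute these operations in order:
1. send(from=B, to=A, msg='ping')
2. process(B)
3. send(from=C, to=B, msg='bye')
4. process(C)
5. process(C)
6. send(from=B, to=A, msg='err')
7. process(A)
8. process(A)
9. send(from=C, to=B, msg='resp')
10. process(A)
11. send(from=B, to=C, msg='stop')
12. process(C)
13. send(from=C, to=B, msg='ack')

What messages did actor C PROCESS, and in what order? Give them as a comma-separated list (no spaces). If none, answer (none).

After 1 (send(from=B, to=A, msg='ping')): A:[ping] B:[] C:[]
After 2 (process(B)): A:[ping] B:[] C:[]
After 3 (send(from=C, to=B, msg='bye')): A:[ping] B:[bye] C:[]
After 4 (process(C)): A:[ping] B:[bye] C:[]
After 5 (process(C)): A:[ping] B:[bye] C:[]
After 6 (send(from=B, to=A, msg='err')): A:[ping,err] B:[bye] C:[]
After 7 (process(A)): A:[err] B:[bye] C:[]
After 8 (process(A)): A:[] B:[bye] C:[]
After 9 (send(from=C, to=B, msg='resp')): A:[] B:[bye,resp] C:[]
After 10 (process(A)): A:[] B:[bye,resp] C:[]
After 11 (send(from=B, to=C, msg='stop')): A:[] B:[bye,resp] C:[stop]
After 12 (process(C)): A:[] B:[bye,resp] C:[]
After 13 (send(from=C, to=B, msg='ack')): A:[] B:[bye,resp,ack] C:[]

Answer: stop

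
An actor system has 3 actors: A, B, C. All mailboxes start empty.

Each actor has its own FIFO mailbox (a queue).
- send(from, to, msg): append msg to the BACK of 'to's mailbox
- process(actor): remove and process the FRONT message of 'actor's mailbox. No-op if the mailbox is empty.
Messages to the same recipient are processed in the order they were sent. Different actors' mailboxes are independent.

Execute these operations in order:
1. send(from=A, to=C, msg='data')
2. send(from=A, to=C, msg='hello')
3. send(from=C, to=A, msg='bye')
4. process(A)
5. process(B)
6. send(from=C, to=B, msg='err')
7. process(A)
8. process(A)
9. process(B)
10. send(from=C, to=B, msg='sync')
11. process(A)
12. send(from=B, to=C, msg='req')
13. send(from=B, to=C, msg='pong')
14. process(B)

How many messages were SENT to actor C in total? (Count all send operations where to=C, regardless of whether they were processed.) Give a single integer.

Answer: 4

Derivation:
After 1 (send(from=A, to=C, msg='data')): A:[] B:[] C:[data]
After 2 (send(from=A, to=C, msg='hello')): A:[] B:[] C:[data,hello]
After 3 (send(from=C, to=A, msg='bye')): A:[bye] B:[] C:[data,hello]
After 4 (process(A)): A:[] B:[] C:[data,hello]
After 5 (process(B)): A:[] B:[] C:[data,hello]
After 6 (send(from=C, to=B, msg='err')): A:[] B:[err] C:[data,hello]
After 7 (process(A)): A:[] B:[err] C:[data,hello]
After 8 (process(A)): A:[] B:[err] C:[data,hello]
After 9 (process(B)): A:[] B:[] C:[data,hello]
After 10 (send(from=C, to=B, msg='sync')): A:[] B:[sync] C:[data,hello]
After 11 (process(A)): A:[] B:[sync] C:[data,hello]
After 12 (send(from=B, to=C, msg='req')): A:[] B:[sync] C:[data,hello,req]
After 13 (send(from=B, to=C, msg='pong')): A:[] B:[sync] C:[data,hello,req,pong]
After 14 (process(B)): A:[] B:[] C:[data,hello,req,pong]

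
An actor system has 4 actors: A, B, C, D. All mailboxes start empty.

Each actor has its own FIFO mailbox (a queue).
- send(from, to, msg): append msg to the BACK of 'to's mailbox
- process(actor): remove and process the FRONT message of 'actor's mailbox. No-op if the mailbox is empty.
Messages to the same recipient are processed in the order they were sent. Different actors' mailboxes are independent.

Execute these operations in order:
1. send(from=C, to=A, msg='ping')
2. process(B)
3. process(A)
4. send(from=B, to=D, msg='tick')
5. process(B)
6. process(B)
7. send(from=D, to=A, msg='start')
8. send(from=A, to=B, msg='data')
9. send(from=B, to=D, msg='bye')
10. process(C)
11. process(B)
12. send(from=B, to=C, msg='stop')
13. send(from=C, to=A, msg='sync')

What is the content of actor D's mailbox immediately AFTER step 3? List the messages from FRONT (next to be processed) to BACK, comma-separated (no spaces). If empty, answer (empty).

After 1 (send(from=C, to=A, msg='ping')): A:[ping] B:[] C:[] D:[]
After 2 (process(B)): A:[ping] B:[] C:[] D:[]
After 3 (process(A)): A:[] B:[] C:[] D:[]

(empty)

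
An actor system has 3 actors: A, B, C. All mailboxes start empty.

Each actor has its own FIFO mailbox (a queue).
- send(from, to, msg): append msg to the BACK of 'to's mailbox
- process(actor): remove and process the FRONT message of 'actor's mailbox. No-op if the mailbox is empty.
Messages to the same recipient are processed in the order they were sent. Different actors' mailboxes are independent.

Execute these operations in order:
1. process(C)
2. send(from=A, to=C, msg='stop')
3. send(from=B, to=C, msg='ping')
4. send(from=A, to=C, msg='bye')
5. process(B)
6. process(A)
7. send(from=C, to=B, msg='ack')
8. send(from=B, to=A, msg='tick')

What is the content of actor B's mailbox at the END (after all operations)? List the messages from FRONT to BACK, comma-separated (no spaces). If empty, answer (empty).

After 1 (process(C)): A:[] B:[] C:[]
After 2 (send(from=A, to=C, msg='stop')): A:[] B:[] C:[stop]
After 3 (send(from=B, to=C, msg='ping')): A:[] B:[] C:[stop,ping]
After 4 (send(from=A, to=C, msg='bye')): A:[] B:[] C:[stop,ping,bye]
After 5 (process(B)): A:[] B:[] C:[stop,ping,bye]
After 6 (process(A)): A:[] B:[] C:[stop,ping,bye]
After 7 (send(from=C, to=B, msg='ack')): A:[] B:[ack] C:[stop,ping,bye]
After 8 (send(from=B, to=A, msg='tick')): A:[tick] B:[ack] C:[stop,ping,bye]

Answer: ack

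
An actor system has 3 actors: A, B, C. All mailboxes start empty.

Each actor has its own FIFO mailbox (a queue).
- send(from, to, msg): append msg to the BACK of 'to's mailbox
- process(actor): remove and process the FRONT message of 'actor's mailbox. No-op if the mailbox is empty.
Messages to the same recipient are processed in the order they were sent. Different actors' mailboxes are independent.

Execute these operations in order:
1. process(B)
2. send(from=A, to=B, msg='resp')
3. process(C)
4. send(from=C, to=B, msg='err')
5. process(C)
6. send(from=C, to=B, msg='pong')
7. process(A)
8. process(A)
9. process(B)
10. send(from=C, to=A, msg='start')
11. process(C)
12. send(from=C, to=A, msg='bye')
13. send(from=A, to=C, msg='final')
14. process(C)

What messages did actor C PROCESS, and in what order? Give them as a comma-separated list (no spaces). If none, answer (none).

Answer: final

Derivation:
After 1 (process(B)): A:[] B:[] C:[]
After 2 (send(from=A, to=B, msg='resp')): A:[] B:[resp] C:[]
After 3 (process(C)): A:[] B:[resp] C:[]
After 4 (send(from=C, to=B, msg='err')): A:[] B:[resp,err] C:[]
After 5 (process(C)): A:[] B:[resp,err] C:[]
After 6 (send(from=C, to=B, msg='pong')): A:[] B:[resp,err,pong] C:[]
After 7 (process(A)): A:[] B:[resp,err,pong] C:[]
After 8 (process(A)): A:[] B:[resp,err,pong] C:[]
After 9 (process(B)): A:[] B:[err,pong] C:[]
After 10 (send(from=C, to=A, msg='start')): A:[start] B:[err,pong] C:[]
After 11 (process(C)): A:[start] B:[err,pong] C:[]
After 12 (send(from=C, to=A, msg='bye')): A:[start,bye] B:[err,pong] C:[]
After 13 (send(from=A, to=C, msg='final')): A:[start,bye] B:[err,pong] C:[final]
After 14 (process(C)): A:[start,bye] B:[err,pong] C:[]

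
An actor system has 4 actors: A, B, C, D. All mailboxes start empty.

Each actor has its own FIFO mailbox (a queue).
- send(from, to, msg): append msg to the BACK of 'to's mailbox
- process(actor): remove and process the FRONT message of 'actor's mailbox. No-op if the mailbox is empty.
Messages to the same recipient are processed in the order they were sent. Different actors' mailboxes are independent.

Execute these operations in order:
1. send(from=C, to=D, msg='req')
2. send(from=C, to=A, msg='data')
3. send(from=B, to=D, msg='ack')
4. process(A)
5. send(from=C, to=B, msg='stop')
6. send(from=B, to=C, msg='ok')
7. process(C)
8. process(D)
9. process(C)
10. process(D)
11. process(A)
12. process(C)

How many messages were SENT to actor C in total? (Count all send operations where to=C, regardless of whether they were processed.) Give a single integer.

Answer: 1

Derivation:
After 1 (send(from=C, to=D, msg='req')): A:[] B:[] C:[] D:[req]
After 2 (send(from=C, to=A, msg='data')): A:[data] B:[] C:[] D:[req]
After 3 (send(from=B, to=D, msg='ack')): A:[data] B:[] C:[] D:[req,ack]
After 4 (process(A)): A:[] B:[] C:[] D:[req,ack]
After 5 (send(from=C, to=B, msg='stop')): A:[] B:[stop] C:[] D:[req,ack]
After 6 (send(from=B, to=C, msg='ok')): A:[] B:[stop] C:[ok] D:[req,ack]
After 7 (process(C)): A:[] B:[stop] C:[] D:[req,ack]
After 8 (process(D)): A:[] B:[stop] C:[] D:[ack]
After 9 (process(C)): A:[] B:[stop] C:[] D:[ack]
After 10 (process(D)): A:[] B:[stop] C:[] D:[]
After 11 (process(A)): A:[] B:[stop] C:[] D:[]
After 12 (process(C)): A:[] B:[stop] C:[] D:[]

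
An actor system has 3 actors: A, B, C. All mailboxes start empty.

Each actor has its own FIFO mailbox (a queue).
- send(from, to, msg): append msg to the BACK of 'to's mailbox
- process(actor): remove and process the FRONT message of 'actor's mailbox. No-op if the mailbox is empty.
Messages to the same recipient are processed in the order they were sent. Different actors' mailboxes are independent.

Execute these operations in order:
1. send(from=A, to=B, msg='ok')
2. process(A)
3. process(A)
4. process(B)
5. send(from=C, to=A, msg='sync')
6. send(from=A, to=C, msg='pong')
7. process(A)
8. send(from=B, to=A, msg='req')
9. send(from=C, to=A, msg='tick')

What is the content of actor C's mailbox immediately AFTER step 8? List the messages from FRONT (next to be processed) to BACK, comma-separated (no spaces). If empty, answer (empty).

After 1 (send(from=A, to=B, msg='ok')): A:[] B:[ok] C:[]
After 2 (process(A)): A:[] B:[ok] C:[]
After 3 (process(A)): A:[] B:[ok] C:[]
After 4 (process(B)): A:[] B:[] C:[]
After 5 (send(from=C, to=A, msg='sync')): A:[sync] B:[] C:[]
After 6 (send(from=A, to=C, msg='pong')): A:[sync] B:[] C:[pong]
After 7 (process(A)): A:[] B:[] C:[pong]
After 8 (send(from=B, to=A, msg='req')): A:[req] B:[] C:[pong]

pong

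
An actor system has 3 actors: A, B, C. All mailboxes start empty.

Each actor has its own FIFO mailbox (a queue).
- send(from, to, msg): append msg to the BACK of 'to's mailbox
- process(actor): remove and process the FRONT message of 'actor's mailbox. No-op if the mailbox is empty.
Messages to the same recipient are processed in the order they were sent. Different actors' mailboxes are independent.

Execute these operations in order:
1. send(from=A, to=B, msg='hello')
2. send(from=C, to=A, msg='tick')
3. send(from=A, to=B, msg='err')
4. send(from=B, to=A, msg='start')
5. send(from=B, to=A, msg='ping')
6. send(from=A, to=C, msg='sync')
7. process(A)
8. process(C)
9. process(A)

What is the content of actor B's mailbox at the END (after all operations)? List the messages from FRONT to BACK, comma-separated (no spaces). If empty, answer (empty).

After 1 (send(from=A, to=B, msg='hello')): A:[] B:[hello] C:[]
After 2 (send(from=C, to=A, msg='tick')): A:[tick] B:[hello] C:[]
After 3 (send(from=A, to=B, msg='err')): A:[tick] B:[hello,err] C:[]
After 4 (send(from=B, to=A, msg='start')): A:[tick,start] B:[hello,err] C:[]
After 5 (send(from=B, to=A, msg='ping')): A:[tick,start,ping] B:[hello,err] C:[]
After 6 (send(from=A, to=C, msg='sync')): A:[tick,start,ping] B:[hello,err] C:[sync]
After 7 (process(A)): A:[start,ping] B:[hello,err] C:[sync]
After 8 (process(C)): A:[start,ping] B:[hello,err] C:[]
After 9 (process(A)): A:[ping] B:[hello,err] C:[]

Answer: hello,err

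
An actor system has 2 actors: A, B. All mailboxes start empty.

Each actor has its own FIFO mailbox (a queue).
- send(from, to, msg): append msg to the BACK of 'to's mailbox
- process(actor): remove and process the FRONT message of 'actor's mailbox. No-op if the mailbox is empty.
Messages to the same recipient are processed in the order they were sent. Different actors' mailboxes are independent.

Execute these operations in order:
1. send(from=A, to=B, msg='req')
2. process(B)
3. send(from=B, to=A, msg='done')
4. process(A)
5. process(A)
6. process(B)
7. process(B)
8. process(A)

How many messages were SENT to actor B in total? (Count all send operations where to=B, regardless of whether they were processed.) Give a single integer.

After 1 (send(from=A, to=B, msg='req')): A:[] B:[req]
After 2 (process(B)): A:[] B:[]
After 3 (send(from=B, to=A, msg='done')): A:[done] B:[]
After 4 (process(A)): A:[] B:[]
After 5 (process(A)): A:[] B:[]
After 6 (process(B)): A:[] B:[]
After 7 (process(B)): A:[] B:[]
After 8 (process(A)): A:[] B:[]

Answer: 1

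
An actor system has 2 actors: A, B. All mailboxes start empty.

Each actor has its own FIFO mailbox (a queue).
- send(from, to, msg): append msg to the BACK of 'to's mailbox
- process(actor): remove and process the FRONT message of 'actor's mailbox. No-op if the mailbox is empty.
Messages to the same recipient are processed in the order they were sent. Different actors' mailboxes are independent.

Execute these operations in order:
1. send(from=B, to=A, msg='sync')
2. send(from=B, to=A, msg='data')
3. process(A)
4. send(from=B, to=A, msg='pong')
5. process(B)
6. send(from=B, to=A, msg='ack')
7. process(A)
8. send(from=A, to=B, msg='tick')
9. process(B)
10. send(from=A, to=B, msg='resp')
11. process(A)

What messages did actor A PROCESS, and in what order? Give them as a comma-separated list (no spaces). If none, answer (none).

Answer: sync,data,pong

Derivation:
After 1 (send(from=B, to=A, msg='sync')): A:[sync] B:[]
After 2 (send(from=B, to=A, msg='data')): A:[sync,data] B:[]
After 3 (process(A)): A:[data] B:[]
After 4 (send(from=B, to=A, msg='pong')): A:[data,pong] B:[]
After 5 (process(B)): A:[data,pong] B:[]
After 6 (send(from=B, to=A, msg='ack')): A:[data,pong,ack] B:[]
After 7 (process(A)): A:[pong,ack] B:[]
After 8 (send(from=A, to=B, msg='tick')): A:[pong,ack] B:[tick]
After 9 (process(B)): A:[pong,ack] B:[]
After 10 (send(from=A, to=B, msg='resp')): A:[pong,ack] B:[resp]
After 11 (process(A)): A:[ack] B:[resp]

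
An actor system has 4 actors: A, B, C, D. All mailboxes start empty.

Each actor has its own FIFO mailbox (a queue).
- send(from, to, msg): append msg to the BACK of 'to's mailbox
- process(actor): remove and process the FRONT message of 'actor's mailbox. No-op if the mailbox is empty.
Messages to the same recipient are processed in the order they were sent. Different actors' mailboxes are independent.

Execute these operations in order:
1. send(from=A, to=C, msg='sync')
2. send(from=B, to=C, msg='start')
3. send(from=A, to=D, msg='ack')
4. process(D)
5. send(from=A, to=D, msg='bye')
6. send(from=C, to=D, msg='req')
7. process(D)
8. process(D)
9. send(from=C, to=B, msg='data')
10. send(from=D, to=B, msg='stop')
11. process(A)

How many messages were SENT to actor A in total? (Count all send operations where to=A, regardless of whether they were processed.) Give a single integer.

After 1 (send(from=A, to=C, msg='sync')): A:[] B:[] C:[sync] D:[]
After 2 (send(from=B, to=C, msg='start')): A:[] B:[] C:[sync,start] D:[]
After 3 (send(from=A, to=D, msg='ack')): A:[] B:[] C:[sync,start] D:[ack]
After 4 (process(D)): A:[] B:[] C:[sync,start] D:[]
After 5 (send(from=A, to=D, msg='bye')): A:[] B:[] C:[sync,start] D:[bye]
After 6 (send(from=C, to=D, msg='req')): A:[] B:[] C:[sync,start] D:[bye,req]
After 7 (process(D)): A:[] B:[] C:[sync,start] D:[req]
After 8 (process(D)): A:[] B:[] C:[sync,start] D:[]
After 9 (send(from=C, to=B, msg='data')): A:[] B:[data] C:[sync,start] D:[]
After 10 (send(from=D, to=B, msg='stop')): A:[] B:[data,stop] C:[sync,start] D:[]
After 11 (process(A)): A:[] B:[data,stop] C:[sync,start] D:[]

Answer: 0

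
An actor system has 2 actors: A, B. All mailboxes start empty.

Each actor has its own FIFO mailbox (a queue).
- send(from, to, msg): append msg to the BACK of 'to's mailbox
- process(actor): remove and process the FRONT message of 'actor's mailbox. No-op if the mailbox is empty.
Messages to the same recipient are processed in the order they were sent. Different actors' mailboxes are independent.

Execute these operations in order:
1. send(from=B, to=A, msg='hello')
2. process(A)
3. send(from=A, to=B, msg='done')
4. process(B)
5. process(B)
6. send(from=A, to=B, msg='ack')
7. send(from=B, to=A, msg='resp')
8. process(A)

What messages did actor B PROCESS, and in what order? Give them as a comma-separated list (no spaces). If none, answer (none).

Answer: done

Derivation:
After 1 (send(from=B, to=A, msg='hello')): A:[hello] B:[]
After 2 (process(A)): A:[] B:[]
After 3 (send(from=A, to=B, msg='done')): A:[] B:[done]
After 4 (process(B)): A:[] B:[]
After 5 (process(B)): A:[] B:[]
After 6 (send(from=A, to=B, msg='ack')): A:[] B:[ack]
After 7 (send(from=B, to=A, msg='resp')): A:[resp] B:[ack]
After 8 (process(A)): A:[] B:[ack]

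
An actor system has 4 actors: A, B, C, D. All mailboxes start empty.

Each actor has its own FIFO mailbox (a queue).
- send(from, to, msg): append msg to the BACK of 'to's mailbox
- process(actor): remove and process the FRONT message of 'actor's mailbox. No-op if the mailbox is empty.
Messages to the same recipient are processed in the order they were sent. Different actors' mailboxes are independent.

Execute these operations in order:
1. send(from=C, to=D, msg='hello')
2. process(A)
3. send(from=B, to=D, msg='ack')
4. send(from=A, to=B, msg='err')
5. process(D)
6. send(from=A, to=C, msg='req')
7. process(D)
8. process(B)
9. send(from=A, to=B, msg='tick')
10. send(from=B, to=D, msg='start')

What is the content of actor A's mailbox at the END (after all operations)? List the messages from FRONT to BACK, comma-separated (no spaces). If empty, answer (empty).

After 1 (send(from=C, to=D, msg='hello')): A:[] B:[] C:[] D:[hello]
After 2 (process(A)): A:[] B:[] C:[] D:[hello]
After 3 (send(from=B, to=D, msg='ack')): A:[] B:[] C:[] D:[hello,ack]
After 4 (send(from=A, to=B, msg='err')): A:[] B:[err] C:[] D:[hello,ack]
After 5 (process(D)): A:[] B:[err] C:[] D:[ack]
After 6 (send(from=A, to=C, msg='req')): A:[] B:[err] C:[req] D:[ack]
After 7 (process(D)): A:[] B:[err] C:[req] D:[]
After 8 (process(B)): A:[] B:[] C:[req] D:[]
After 9 (send(from=A, to=B, msg='tick')): A:[] B:[tick] C:[req] D:[]
After 10 (send(from=B, to=D, msg='start')): A:[] B:[tick] C:[req] D:[start]

Answer: (empty)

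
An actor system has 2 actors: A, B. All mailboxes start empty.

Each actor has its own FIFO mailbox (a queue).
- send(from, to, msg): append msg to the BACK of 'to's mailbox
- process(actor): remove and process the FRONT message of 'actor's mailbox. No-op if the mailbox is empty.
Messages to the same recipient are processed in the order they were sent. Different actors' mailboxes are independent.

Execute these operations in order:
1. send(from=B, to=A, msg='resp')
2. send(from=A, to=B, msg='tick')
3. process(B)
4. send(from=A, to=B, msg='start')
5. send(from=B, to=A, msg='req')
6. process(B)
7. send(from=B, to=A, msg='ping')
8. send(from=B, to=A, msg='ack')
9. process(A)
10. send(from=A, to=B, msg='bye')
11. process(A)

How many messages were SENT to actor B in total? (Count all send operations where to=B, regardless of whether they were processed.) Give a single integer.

After 1 (send(from=B, to=A, msg='resp')): A:[resp] B:[]
After 2 (send(from=A, to=B, msg='tick')): A:[resp] B:[tick]
After 3 (process(B)): A:[resp] B:[]
After 4 (send(from=A, to=B, msg='start')): A:[resp] B:[start]
After 5 (send(from=B, to=A, msg='req')): A:[resp,req] B:[start]
After 6 (process(B)): A:[resp,req] B:[]
After 7 (send(from=B, to=A, msg='ping')): A:[resp,req,ping] B:[]
After 8 (send(from=B, to=A, msg='ack')): A:[resp,req,ping,ack] B:[]
After 9 (process(A)): A:[req,ping,ack] B:[]
After 10 (send(from=A, to=B, msg='bye')): A:[req,ping,ack] B:[bye]
After 11 (process(A)): A:[ping,ack] B:[bye]

Answer: 3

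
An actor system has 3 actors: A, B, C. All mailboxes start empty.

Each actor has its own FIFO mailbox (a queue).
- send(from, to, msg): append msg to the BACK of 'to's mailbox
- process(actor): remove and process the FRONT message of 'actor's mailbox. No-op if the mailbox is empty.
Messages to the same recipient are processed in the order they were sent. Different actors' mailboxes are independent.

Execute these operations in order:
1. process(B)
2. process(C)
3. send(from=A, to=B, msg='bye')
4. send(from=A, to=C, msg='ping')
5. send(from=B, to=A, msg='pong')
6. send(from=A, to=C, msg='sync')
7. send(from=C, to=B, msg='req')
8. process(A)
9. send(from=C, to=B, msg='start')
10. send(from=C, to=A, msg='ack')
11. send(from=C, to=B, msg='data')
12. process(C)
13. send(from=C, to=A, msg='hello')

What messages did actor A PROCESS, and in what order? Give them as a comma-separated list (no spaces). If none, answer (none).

Answer: pong

Derivation:
After 1 (process(B)): A:[] B:[] C:[]
After 2 (process(C)): A:[] B:[] C:[]
After 3 (send(from=A, to=B, msg='bye')): A:[] B:[bye] C:[]
After 4 (send(from=A, to=C, msg='ping')): A:[] B:[bye] C:[ping]
After 5 (send(from=B, to=A, msg='pong')): A:[pong] B:[bye] C:[ping]
After 6 (send(from=A, to=C, msg='sync')): A:[pong] B:[bye] C:[ping,sync]
After 7 (send(from=C, to=B, msg='req')): A:[pong] B:[bye,req] C:[ping,sync]
After 8 (process(A)): A:[] B:[bye,req] C:[ping,sync]
After 9 (send(from=C, to=B, msg='start')): A:[] B:[bye,req,start] C:[ping,sync]
After 10 (send(from=C, to=A, msg='ack')): A:[ack] B:[bye,req,start] C:[ping,sync]
After 11 (send(from=C, to=B, msg='data')): A:[ack] B:[bye,req,start,data] C:[ping,sync]
After 12 (process(C)): A:[ack] B:[bye,req,start,data] C:[sync]
After 13 (send(from=C, to=A, msg='hello')): A:[ack,hello] B:[bye,req,start,data] C:[sync]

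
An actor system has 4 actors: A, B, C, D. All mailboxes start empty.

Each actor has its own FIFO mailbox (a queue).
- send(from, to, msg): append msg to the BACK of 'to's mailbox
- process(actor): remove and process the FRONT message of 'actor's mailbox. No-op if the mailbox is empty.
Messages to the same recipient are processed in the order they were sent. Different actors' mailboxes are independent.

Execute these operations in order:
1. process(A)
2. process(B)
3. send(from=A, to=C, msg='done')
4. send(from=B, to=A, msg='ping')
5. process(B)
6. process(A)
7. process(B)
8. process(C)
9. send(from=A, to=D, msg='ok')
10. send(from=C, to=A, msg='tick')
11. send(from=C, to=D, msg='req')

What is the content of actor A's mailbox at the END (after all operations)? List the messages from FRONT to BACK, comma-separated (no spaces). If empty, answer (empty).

Answer: tick

Derivation:
After 1 (process(A)): A:[] B:[] C:[] D:[]
After 2 (process(B)): A:[] B:[] C:[] D:[]
After 3 (send(from=A, to=C, msg='done')): A:[] B:[] C:[done] D:[]
After 4 (send(from=B, to=A, msg='ping')): A:[ping] B:[] C:[done] D:[]
After 5 (process(B)): A:[ping] B:[] C:[done] D:[]
After 6 (process(A)): A:[] B:[] C:[done] D:[]
After 7 (process(B)): A:[] B:[] C:[done] D:[]
After 8 (process(C)): A:[] B:[] C:[] D:[]
After 9 (send(from=A, to=D, msg='ok')): A:[] B:[] C:[] D:[ok]
After 10 (send(from=C, to=A, msg='tick')): A:[tick] B:[] C:[] D:[ok]
After 11 (send(from=C, to=D, msg='req')): A:[tick] B:[] C:[] D:[ok,req]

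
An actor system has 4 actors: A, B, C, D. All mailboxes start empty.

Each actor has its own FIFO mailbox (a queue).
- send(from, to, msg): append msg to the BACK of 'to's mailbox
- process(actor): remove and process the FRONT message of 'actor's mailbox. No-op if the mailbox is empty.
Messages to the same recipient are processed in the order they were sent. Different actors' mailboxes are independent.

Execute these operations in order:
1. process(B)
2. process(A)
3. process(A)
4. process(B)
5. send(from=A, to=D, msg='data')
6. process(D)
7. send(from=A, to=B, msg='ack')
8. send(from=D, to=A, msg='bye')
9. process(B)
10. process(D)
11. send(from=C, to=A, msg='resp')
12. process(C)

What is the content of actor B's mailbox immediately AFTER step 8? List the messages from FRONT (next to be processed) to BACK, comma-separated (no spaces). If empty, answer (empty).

After 1 (process(B)): A:[] B:[] C:[] D:[]
After 2 (process(A)): A:[] B:[] C:[] D:[]
After 3 (process(A)): A:[] B:[] C:[] D:[]
After 4 (process(B)): A:[] B:[] C:[] D:[]
After 5 (send(from=A, to=D, msg='data')): A:[] B:[] C:[] D:[data]
After 6 (process(D)): A:[] B:[] C:[] D:[]
After 7 (send(from=A, to=B, msg='ack')): A:[] B:[ack] C:[] D:[]
After 8 (send(from=D, to=A, msg='bye')): A:[bye] B:[ack] C:[] D:[]

ack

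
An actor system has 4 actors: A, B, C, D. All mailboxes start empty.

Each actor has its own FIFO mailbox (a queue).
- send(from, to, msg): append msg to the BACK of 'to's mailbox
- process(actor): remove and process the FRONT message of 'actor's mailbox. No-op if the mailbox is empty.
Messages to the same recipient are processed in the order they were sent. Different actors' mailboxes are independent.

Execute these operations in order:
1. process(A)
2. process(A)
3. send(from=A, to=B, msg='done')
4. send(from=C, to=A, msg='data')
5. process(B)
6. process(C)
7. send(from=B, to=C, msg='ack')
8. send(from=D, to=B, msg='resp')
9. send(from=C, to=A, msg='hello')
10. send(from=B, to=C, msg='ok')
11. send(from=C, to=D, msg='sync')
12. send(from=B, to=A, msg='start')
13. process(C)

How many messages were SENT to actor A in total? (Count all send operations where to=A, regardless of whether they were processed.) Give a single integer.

Answer: 3

Derivation:
After 1 (process(A)): A:[] B:[] C:[] D:[]
After 2 (process(A)): A:[] B:[] C:[] D:[]
After 3 (send(from=A, to=B, msg='done')): A:[] B:[done] C:[] D:[]
After 4 (send(from=C, to=A, msg='data')): A:[data] B:[done] C:[] D:[]
After 5 (process(B)): A:[data] B:[] C:[] D:[]
After 6 (process(C)): A:[data] B:[] C:[] D:[]
After 7 (send(from=B, to=C, msg='ack')): A:[data] B:[] C:[ack] D:[]
After 8 (send(from=D, to=B, msg='resp')): A:[data] B:[resp] C:[ack] D:[]
After 9 (send(from=C, to=A, msg='hello')): A:[data,hello] B:[resp] C:[ack] D:[]
After 10 (send(from=B, to=C, msg='ok')): A:[data,hello] B:[resp] C:[ack,ok] D:[]
After 11 (send(from=C, to=D, msg='sync')): A:[data,hello] B:[resp] C:[ack,ok] D:[sync]
After 12 (send(from=B, to=A, msg='start')): A:[data,hello,start] B:[resp] C:[ack,ok] D:[sync]
After 13 (process(C)): A:[data,hello,start] B:[resp] C:[ok] D:[sync]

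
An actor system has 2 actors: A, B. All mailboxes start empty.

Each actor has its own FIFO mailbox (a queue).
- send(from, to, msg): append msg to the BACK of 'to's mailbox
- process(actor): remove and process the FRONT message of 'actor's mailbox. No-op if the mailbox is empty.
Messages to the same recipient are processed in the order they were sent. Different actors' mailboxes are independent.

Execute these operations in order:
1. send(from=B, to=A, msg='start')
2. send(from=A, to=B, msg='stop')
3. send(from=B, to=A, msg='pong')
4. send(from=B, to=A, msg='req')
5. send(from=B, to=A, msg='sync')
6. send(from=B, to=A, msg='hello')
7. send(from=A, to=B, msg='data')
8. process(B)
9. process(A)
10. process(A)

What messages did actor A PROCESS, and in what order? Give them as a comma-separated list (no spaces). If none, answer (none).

Answer: start,pong

Derivation:
After 1 (send(from=B, to=A, msg='start')): A:[start] B:[]
After 2 (send(from=A, to=B, msg='stop')): A:[start] B:[stop]
After 3 (send(from=B, to=A, msg='pong')): A:[start,pong] B:[stop]
After 4 (send(from=B, to=A, msg='req')): A:[start,pong,req] B:[stop]
After 5 (send(from=B, to=A, msg='sync')): A:[start,pong,req,sync] B:[stop]
After 6 (send(from=B, to=A, msg='hello')): A:[start,pong,req,sync,hello] B:[stop]
After 7 (send(from=A, to=B, msg='data')): A:[start,pong,req,sync,hello] B:[stop,data]
After 8 (process(B)): A:[start,pong,req,sync,hello] B:[data]
After 9 (process(A)): A:[pong,req,sync,hello] B:[data]
After 10 (process(A)): A:[req,sync,hello] B:[data]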